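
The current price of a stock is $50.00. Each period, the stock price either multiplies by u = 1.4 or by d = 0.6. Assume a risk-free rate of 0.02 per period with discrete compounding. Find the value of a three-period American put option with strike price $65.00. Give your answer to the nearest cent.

$22.58

Risk-neutral probability p = (1 + 0.02 − 0.6)/(1.4 − 0.6) = 0.4200/0.8000 = 0.5250
Terminal stock prices: S_uuu = 137.2, S_uud = 58.8, S_udd = 25.2, S_ddd = 10.8
Terminal payoffs (K − S): max(-72.2, 0) = 0, max(6.2, 0) = 6.2, max(39.8, 0) = 39.8, max(54.2, 0) = 54.2
Node uu (S = 98): continuation = 1/1.02·[0.5250·0.0000 + 0.4750·6.2000] = 2.8873; exercise value = 0.0000 ≤ continuation, so V_uu = 2.8873
Node ud (S = 42): continuation = 1/1.02·[0.5250·6.2000 + 0.4750·39.8000] = 21.7255; exercise value = 23.0000 > continuation, so V_ud = 23.0000 (exercise)
Node dd (S = 18): continuation = 1/1.02·[0.5250·39.8000 + 0.4750·54.2000] = 45.7255; exercise value = 47.0000 > continuation, so V_dd = 47.0000 (exercise)
Node u (S = 70): continuation = 1/1.02·[0.5250·2.8873 + 0.4750·23.0000] = 12.1969; exercise value = 0.0000 ≤ continuation, so V_u = 12.1969
Node d (S = 30): continuation = 1/1.02·[0.5250·23.0000 + 0.4750·47.0000] = 33.7255; exercise value = 35.0000 > continuation, so V_d = 35.0000 (exercise)
Node 0 (S = 50): continuation = 1/1.02·[0.5250·12.1969 + 0.4750·35.0000] = 22.5768; exercise value = 15.0000 ≤ continuation, so V_0 = 22.5768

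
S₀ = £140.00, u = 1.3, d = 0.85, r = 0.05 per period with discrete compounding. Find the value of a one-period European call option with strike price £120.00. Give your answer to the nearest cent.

Risk-neutral probability p = (1 + 0.05 − 0.85)/(1.3 − 0.85) = 0.2000/0.4500 = 0.4444
Terminal stock prices: S_u = 182, S_d = 119
Terminal payoffs (S − K): max(62, 0) = 62, max(-1, 0) = 0
Node 0 (S = 140): V_0 = 1/1.05·[0.4444·62.0000 + 0.5556·0.0000] = 26.2434

£26.24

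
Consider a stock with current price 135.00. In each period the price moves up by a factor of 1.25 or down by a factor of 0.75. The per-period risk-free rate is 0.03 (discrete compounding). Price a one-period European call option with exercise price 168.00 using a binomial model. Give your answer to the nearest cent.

Risk-neutral probability p = (1 + 0.03 − 0.75)/(1.25 − 0.75) = 0.2800/0.5000 = 0.5600
Terminal stock prices: S_u = 168.8, S_d = 101.2
Terminal payoffs (S − K): max(0.75, 0) = 0.75, max(-66.75, 0) = 0
Node 0 (S = 135): V_0 = 1/1.03·[0.5600·0.7500 + 0.4400·0.0000] = 0.4078

0.41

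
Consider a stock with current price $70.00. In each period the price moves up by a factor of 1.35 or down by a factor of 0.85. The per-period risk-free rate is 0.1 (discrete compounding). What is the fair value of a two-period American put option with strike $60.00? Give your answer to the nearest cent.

$1.95

Risk-neutral probability p = (1 + 0.1 − 0.85)/(1.35 − 0.85) = 0.2500/0.5000 = 0.5000
Terminal stock prices: S_uu = 127.6, S_ud = 80.33, S_dd = 50.57
Terminal payoffs (K − S): max(-67.58, 0) = 0, max(-20.33, 0) = 0, max(9.425, 0) = 9.425
Node u (S = 94.5): continuation = 1/1.1·[0.5000·0.0000 + 0.5000·0.0000] = 0.0000; exercise value = 0.0000 ≤ continuation, so V_u = 0.0000
Node d (S = 59.5): continuation = 1/1.1·[0.5000·0.0000 + 0.5000·9.4250] = 4.2841; exercise value = 0.5000 ≤ continuation, so V_d = 4.2841
Node 0 (S = 70): continuation = 1/1.1·[0.5000·0.0000 + 0.5000·4.2841] = 1.9473; exercise value = 0.0000 ≤ continuation, so V_0 = 1.9473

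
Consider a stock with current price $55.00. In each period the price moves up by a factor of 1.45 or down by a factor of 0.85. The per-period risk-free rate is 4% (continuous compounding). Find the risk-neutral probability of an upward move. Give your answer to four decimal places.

p = 0.3180

Risk-neutral probability p = (e^0.04 − 0.85)/(1.45 − 0.85) = 0.1908/0.6000 = 0.3180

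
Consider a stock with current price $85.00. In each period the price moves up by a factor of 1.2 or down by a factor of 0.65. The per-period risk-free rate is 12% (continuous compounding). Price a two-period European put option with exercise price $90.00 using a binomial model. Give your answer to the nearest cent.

Risk-neutral probability p = (e^0.12 − 0.65)/(1.2 − 0.65) = 0.4775/0.5500 = 0.8682
Terminal stock prices: S_uu = 122.4, S_ud = 66.3, S_dd = 35.91
Terminal payoffs (K − S): max(-32.4, 0) = 0, max(23.7, 0) = 23.7, max(54.09, 0) = 54.09
Node u (S = 102): V_u = e^(−0.12)·[0.8682·0.0000 + 0.1318·23.7000] = 2.7709
Node d (S = 55.25): V_d = e^(−0.12)·[0.8682·23.7000 + 0.1318·54.0875] = 24.5728
Node 0 (S = 85): V_0 = e^(−0.12)·[0.8682·2.7709 + 0.1318·24.5728] = 5.0066

$5.01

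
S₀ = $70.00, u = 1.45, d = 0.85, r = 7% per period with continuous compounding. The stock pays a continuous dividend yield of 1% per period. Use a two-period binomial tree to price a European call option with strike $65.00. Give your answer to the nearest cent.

$17.35

Per-period risk-free factor R = e^0.07 = 1.0725; dividend-adjusted growth = e^(0.07−0.01) = 1.0618.
Risk-neutral probability p = (1.0618 − 0.85)/(1.45 − 0.85) = 0.2118/0.6000 = 0.3531
Terminal stock prices: S_uu = 147.2, S_ud = 86.27, S_dd = 50.57
Terminal payoffs (S − K): max(82.18, 0) = 82.18, max(21.27, 0) = 21.27, max(-14.43, 0) = 0
Node u (S = 101.5): V_u = e^(−0.07)·[0.3531·82.1750 + 0.6469·21.2750] = 39.8845
Node d (S = 59.5): V_d = e^(−0.07)·[0.3531·21.2750 + 0.6469·0.0000] = 7.0036
Node 0 (S = 70): V_0 = e^(−0.07)·[0.3531·39.8845 + 0.6469·7.0036] = 17.3542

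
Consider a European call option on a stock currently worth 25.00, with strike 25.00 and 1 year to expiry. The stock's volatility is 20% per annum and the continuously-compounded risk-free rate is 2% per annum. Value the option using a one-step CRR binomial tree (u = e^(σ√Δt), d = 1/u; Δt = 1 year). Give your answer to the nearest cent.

CRR parameters: u = e^(σ√Δt) = e^(0.2·√1) = 1.2214, d = 1/u = 0.8187
Per-period rate: rΔt = 0.02·1 = 0.02, so R = e^0.02 = 1.0202
Risk-neutral probability p = (e^0.02 − 0.8187)/(1.2214 − 0.8187) = 0.2015/0.4027 = 0.5003
Terminal stock prices: S_u = 30.54, S_d = 20.47
Terminal payoffs (S − K): max(5.535, 0) = 5.535, max(-4.532, 0) = 0
Node 0 (S = 25): V_0 = e^(−0.02)·[0.5003·5.5351 + 0.4997·0.0000] = 2.7145

2.71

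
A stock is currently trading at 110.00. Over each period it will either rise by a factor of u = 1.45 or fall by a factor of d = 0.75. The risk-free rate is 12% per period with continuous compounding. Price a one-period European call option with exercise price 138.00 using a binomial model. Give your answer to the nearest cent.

Risk-neutral probability p = (e^0.12 − 0.75)/(1.45 − 0.75) = 0.3775/0.7000 = 0.5393
Terminal stock prices: S_u = 159.5, S_d = 82.5
Terminal payoffs (S − K): max(21.5, 0) = 21.5, max(-55.5, 0) = 0
Node 0 (S = 110): V_0 = e^(−0.12)·[0.5393·21.5000 + 0.4607·0.0000] = 10.2834

10.28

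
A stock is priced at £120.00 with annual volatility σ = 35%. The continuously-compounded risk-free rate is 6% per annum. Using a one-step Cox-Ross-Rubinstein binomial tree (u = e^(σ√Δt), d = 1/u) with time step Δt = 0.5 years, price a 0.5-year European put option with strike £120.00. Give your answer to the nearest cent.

CRR parameters: u = e^(σ√Δt) = e^(0.35·√0.5) = 1.2808, d = 1/u = 0.7808
Per-period rate: rΔt = 0.06·0.5 = 0.03, so R = e^0.03 = 1.0305
Risk-neutral probability p = (e^0.03 − 0.7808)/(1.2808 − 0.7808) = 0.2497/0.5000 = 0.4993
Terminal stock prices: S_u = 153.7, S_d = 93.69
Terminal payoffs (K − S): max(-33.7, 0) = 0, max(26.31, 0) = 26.31
Node 0 (S = 120): V_0 = e^(−0.03)·[0.4993·0.0000 + 0.5007·26.3088] = 12.7823

£12.78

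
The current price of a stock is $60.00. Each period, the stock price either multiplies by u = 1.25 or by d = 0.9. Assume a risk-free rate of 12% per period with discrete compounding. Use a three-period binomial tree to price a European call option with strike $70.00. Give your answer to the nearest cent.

$12.85

Risk-neutral probability p = (1 + 0.12 − 0.9)/(1.25 − 0.9) = 0.2200/0.3500 = 0.6286
Terminal stock prices: S_uuu = 117.2, S_uud = 84.38, S_udd = 60.75, S_ddd = 43.74
Terminal payoffs (S − K): max(47.19, 0) = 47.19, max(14.38, 0) = 14.38, max(-9.25, 0) = 0, max(-26.26, 0) = 0
Node uu (S = 93.75): V_uu = 1/1.12·[0.6286·47.1875 + 0.3714·14.3750] = 31.2500
Node ud (S = 67.5): V_ud = 1/1.12·[0.6286·14.3750 + 0.3714·0.0000] = 8.0676
Node dd (S = 48.6): V_dd = 1/1.12·[0.6286·0.0000 + 0.3714·0.0000] = 0.0000
Node u (S = 75): V_u = 1/1.12·[0.6286·31.2500 + 0.3714·8.0676] = 20.2137
Node d (S = 54): V_d = 1/1.12·[0.6286·8.0676 + 0.3714·0.0000] = 4.5277
Node 0 (S = 60): V_0 = 1/1.12·[0.6286·20.2137 + 0.3714·4.5277] = 12.8460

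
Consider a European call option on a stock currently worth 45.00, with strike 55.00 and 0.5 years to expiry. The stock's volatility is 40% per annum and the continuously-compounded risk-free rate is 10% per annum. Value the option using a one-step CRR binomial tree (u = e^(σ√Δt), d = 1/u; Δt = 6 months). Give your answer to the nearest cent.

2.33

CRR parameters: u = e^(σ√Δt) = e^(0.4·√0.5) = 1.3269, d = 1/u = 0.7536
Per-period rate: rΔt = 0.1·0.5 = 0.05, so R = e^0.05 = 1.0513
Risk-neutral probability p = (e^0.05 − 0.7536)/(1.3269 − 0.7536) = 0.2976/0.5733 = 0.5192
Terminal stock prices: S_u = 59.71, S_d = 33.91
Terminal payoffs (S − K): max(4.71, 0) = 4.71, max(-21.09, 0) = 0
Node 0 (S = 45): V_0 = e^(−0.05)·[0.5192·4.7103 + 0.4808·0.0000] = 2.3263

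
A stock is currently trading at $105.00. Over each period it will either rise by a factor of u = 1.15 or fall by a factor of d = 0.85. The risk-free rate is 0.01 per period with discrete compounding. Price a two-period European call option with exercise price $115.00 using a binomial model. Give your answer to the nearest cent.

$6.65

Risk-neutral probability p = (1 + 0.01 − 0.85)/(1.15 − 0.85) = 0.1600/0.3000 = 0.5333
Terminal stock prices: S_uu = 138.9, S_ud = 102.6, S_dd = 75.86
Terminal payoffs (S − K): max(23.86, 0) = 23.86, max(-12.36, 0) = 0, max(-39.14, 0) = 0
Node u (S = 120.7): V_u = 1/1.01·[0.5333·23.8625 + 0.4667·0.0000] = 12.6007
Node d (S = 89.25): V_d = 1/1.01·[0.5333·0.0000 + 0.4667·0.0000] = 0.0000
Node 0 (S = 105): V_0 = 1/1.01·[0.5333·12.6007 + 0.4667·0.0000] = 6.6538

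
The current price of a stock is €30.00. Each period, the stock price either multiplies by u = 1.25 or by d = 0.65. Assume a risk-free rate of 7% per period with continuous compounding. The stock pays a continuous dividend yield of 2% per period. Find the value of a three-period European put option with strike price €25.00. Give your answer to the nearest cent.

Per-period risk-free factor R = e^0.07 = 1.0725; dividend-adjusted growth = e^(0.07−0.02) = 1.0513.
Risk-neutral probability p = (1.0513 − 0.65)/(1.25 − 0.65) = 0.4013/0.6000 = 0.6688
Terminal stock prices: S_uuu = 58.59, S_uud = 30.47, S_udd = 15.84, S_ddd = 8.239
Terminal payoffs (K − S): max(-33.59, 0) = 0, max(-5.469, 0) = 0, max(9.156, 0) = 9.156, max(16.76, 0) = 16.76
Node uu (S = 46.88): V_uu = e^(−0.07)·[0.6688·0.0000 + 0.3312·0.0000] = 0.0000
Node ud (S = 24.38): V_ud = e^(−0.07)·[0.6688·0.0000 + 0.3312·9.1562] = 2.8277
Node dd (S = 12.68): V_dd = e^(−0.07)·[0.6688·9.1562 + 0.3312·16.7613] = 10.8858
Node u (S = 37.5): V_u = e^(−0.07)·[0.6688·0.0000 + 0.3312·2.8277] = 0.8732
Node d (S = 19.5): V_d = e^(−0.07)·[0.6688·2.8277 + 0.3312·10.8858] = 5.1250
Node 0 (S = 30): V_0 = e^(−0.07)·[0.6688·0.8732 + 0.3312·5.1250] = 2.1273

€2.13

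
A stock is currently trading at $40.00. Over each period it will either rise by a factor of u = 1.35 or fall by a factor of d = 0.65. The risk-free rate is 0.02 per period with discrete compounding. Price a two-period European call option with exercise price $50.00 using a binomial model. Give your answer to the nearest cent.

Risk-neutral probability p = (1 + 0.02 − 0.65)/(1.35 − 0.65) = 0.3700/0.7000 = 0.5286
Terminal stock prices: S_uu = 72.9, S_ud = 35.1, S_dd = 16.9
Terminal payoffs (S − K): max(22.9, 0) = 22.9, max(-14.9, 0) = 0, max(-33.1, 0) = 0
Node u (S = 54): V_u = 1/1.02·[0.5286·22.9000 + 0.4714·0.0000] = 11.8669
Node d (S = 26): V_d = 1/1.02·[0.5286·0.0000 + 0.4714·0.0000] = 0.0000
Node 0 (S = 40): V_0 = 1/1.02·[0.5286·11.8669 + 0.4714·0.0000] = 6.1495

$6.15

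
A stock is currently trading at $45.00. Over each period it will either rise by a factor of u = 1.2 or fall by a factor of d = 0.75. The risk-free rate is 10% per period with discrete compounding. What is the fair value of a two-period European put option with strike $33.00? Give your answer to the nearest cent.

Risk-neutral probability p = (1 + 0.1 − 0.75)/(1.2 − 0.75) = 0.3500/0.4500 = 0.7778
Terminal stock prices: S_uu = 64.8, S_ud = 40.5, S_dd = 25.31
Terminal payoffs (K − S): max(-31.8, 0) = 0, max(-7.5, 0) = 0, max(7.688, 0) = 7.688
Node u (S = 54): V_u = 1/1.1·[0.7778·0.0000 + 0.2222·0.0000] = 0.0000
Node d (S = 33.75): V_d = 1/1.1·[0.7778·0.0000 + 0.2222·7.6875] = 1.5530
Node 0 (S = 45): V_0 = 1/1.1·[0.7778·0.0000 + 0.2222·1.5530] = 0.3137

$0.31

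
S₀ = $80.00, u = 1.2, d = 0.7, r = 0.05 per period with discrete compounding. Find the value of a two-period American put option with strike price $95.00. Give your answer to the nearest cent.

$16.44

Risk-neutral probability p = (1 + 0.05 − 0.7)/(1.2 − 0.7) = 0.3500/0.5000 = 0.7000
Terminal stock prices: S_uu = 115.2, S_ud = 67.2, S_dd = 39.2
Terminal payoffs (K − S): max(-20.2, 0) = 0, max(27.8, 0) = 27.8, max(55.8, 0) = 55.8
Node u (S = 96): continuation = 1/1.05·[0.7000·0.0000 + 0.3000·27.8000] = 7.9429; exercise value = 0.0000 ≤ continuation, so V_u = 7.9429
Node d (S = 56): continuation = 1/1.05·[0.7000·27.8000 + 0.3000·55.8000] = 34.4762; exercise value = 39.0000 > continuation, so V_d = 39.0000 (exercise)
Node 0 (S = 80): continuation = 1/1.05·[0.7000·7.9429 + 0.3000·39.0000] = 16.4381; exercise value = 15.0000 ≤ continuation, so V_0 = 16.4381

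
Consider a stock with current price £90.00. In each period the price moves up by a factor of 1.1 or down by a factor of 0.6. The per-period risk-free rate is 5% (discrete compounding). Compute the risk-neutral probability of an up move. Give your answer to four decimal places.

Risk-neutral probability p = (1 + 0.05 − 0.6)/(1.1 − 0.6) = 0.4500/0.5000 = 0.9000

p = 0.9000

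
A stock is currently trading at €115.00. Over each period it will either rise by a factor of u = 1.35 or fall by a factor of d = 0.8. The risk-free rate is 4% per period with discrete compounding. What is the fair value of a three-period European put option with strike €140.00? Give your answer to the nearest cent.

€27.94

Risk-neutral probability p = (1 + 0.04 − 0.8)/(1.35 − 0.8) = 0.2400/0.5500 = 0.4364
Terminal stock prices: S_uuu = 282.9, S_uud = 167.7, S_udd = 99.36, S_ddd = 58.88
Terminal payoffs (K − S): max(-142.9, 0) = 0, max(-27.67, 0) = 0, max(40.64, 0) = 40.64, max(81.12, 0) = 81.12
Node uu (S = 209.6): V_uu = 1/1.04·[0.4364·0.0000 + 0.5636·0.0000] = 0.0000
Node ud (S = 124.2): V_ud = 1/1.04·[0.4364·0.0000 + 0.5636·40.6400] = 22.0252
Node dd (S = 73.6): V_dd = 1/1.04·[0.4364·40.6400 + 0.5636·81.1200] = 61.0154
Node u (S = 155.2): V_u = 1/1.04·[0.4364·0.0000 + 0.5636·22.0252] = 11.9367
Node d (S = 92): V_d = 1/1.04·[0.4364·22.0252 + 0.5636·61.0154] = 42.3091
Node 0 (S = 115): V_0 = 1/1.04·[0.4364·11.9367 + 0.5636·42.3091] = 27.9382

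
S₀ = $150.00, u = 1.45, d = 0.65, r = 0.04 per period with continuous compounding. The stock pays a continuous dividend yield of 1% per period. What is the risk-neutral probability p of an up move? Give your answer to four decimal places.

p = 0.4756

Per-period risk-free factor R = e^0.04 = 1.0408; dividend-adjusted growth = e^(0.04−0.01) = 1.0305.
Risk-neutral probability p = (1.0305 − 0.65)/(1.45 − 0.65) = 0.3805/0.8000 = 0.4756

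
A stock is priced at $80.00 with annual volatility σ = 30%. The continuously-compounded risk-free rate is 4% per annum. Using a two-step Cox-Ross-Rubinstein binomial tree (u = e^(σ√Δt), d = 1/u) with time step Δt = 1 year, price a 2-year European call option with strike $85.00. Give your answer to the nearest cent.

CRR parameters: u = e^(σ√Δt) = e^(0.3·√1) = 1.3499, d = 1/u = 0.7408
Per-period rate: rΔt = 0.04·1 = 0.04, so R = e^0.04 = 1.0408
Risk-neutral probability p = (e^0.04 − 0.7408)/(1.3499 − 0.7408) = 0.3000/0.6090 = 0.4926
Terminal stock prices: S_uu = 145.8, S_ud = 80, S_dd = 43.9
Terminal payoffs (S − K): max(60.77, 0) = 60.77, max(-5, 0) = 0, max(-41.1, 0) = 0
Node u (S = 108): V_u = e^(−0.04)·[0.4926·60.7695 + 0.5074·0.0000] = 28.7593
Node d (S = 59.27): V_d = e^(−0.04)·[0.4926·0.0000 + 0.5074·0.0000] = 0.0000
Node 0 (S = 80): V_0 = e^(−0.04)·[0.4926·28.7593 + 0.5074·0.0000] = 13.6104

$13.61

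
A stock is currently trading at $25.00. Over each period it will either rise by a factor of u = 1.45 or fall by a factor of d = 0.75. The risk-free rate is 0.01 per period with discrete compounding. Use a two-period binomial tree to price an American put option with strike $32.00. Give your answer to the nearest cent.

Risk-neutral probability p = (1 + 0.01 − 0.75)/(1.45 − 0.75) = 0.2600/0.7000 = 0.3714
Terminal stock prices: S_uu = 52.56, S_ud = 27.19, S_dd = 14.06
Terminal payoffs (K − S): max(-20.56, 0) = 0, max(4.812, 0) = 4.812, max(17.94, 0) = 17.94
Node u (S = 36.25): continuation = 1/1.01·[0.3714·0.0000 + 0.6286·4.8125] = 2.9950; exercise value = 0.0000 ≤ continuation, so V_u = 2.9950
Node d (S = 18.75): continuation = 1/1.01·[0.3714·4.8125 + 0.6286·17.9375] = 12.9332; exercise value = 13.2500 > continuation, so V_d = 13.2500 (exercise)
Node 0 (S = 25): continuation = 1/1.01·[0.3714·2.9950 + 0.6286·13.2500] = 9.3475; exercise value = 7.0000 ≤ continuation, so V_0 = 9.3475

$9.35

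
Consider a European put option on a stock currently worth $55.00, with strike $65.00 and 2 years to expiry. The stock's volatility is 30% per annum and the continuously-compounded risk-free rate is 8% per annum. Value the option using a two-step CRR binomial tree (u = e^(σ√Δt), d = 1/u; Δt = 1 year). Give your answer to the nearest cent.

$9.88

CRR parameters: u = e^(σ√Δt) = e^(0.3·√1) = 1.3499, d = 1/u = 0.7408
Per-period rate: rΔt = 0.08·1 = 0.08, so R = e^0.08 = 1.0833
Risk-neutral probability p = (e^0.08 − 0.7408)/(1.3499 − 0.7408) = 0.3425/0.6090 = 0.5623
Terminal stock prices: S_uu = 100.2, S_ud = 55, S_dd = 30.18
Terminal payoffs (K − S): max(-35.22, 0) = 0, max(10, 0) = 10, max(34.82, 0) = 34.82
Node u (S = 74.24): V_u = e^(−0.08)·[0.5623·0.0000 + 0.4377·10.0000] = 4.0404
Node d (S = 40.75): V_d = e^(−0.08)·[0.5623·10.0000 + 0.4377·34.8154] = 19.2576
Node 0 (S = 55): V_0 = e^(−0.08)·[0.5623·4.0404 + 0.4377·19.2576] = 9.8781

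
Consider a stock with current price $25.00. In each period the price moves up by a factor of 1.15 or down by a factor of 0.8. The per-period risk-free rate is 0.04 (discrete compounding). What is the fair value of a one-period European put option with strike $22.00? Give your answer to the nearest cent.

$0.60

Risk-neutral probability p = (1 + 0.04 − 0.8)/(1.15 − 0.8) = 0.2400/0.3500 = 0.6857
Terminal stock prices: S_u = 28.75, S_d = 20
Terminal payoffs (K − S): max(-6.75, 0) = 0, max(2, 0) = 2
Node 0 (S = 25): V_0 = 1/1.04·[0.6857·0.0000 + 0.3143·2.0000] = 0.6044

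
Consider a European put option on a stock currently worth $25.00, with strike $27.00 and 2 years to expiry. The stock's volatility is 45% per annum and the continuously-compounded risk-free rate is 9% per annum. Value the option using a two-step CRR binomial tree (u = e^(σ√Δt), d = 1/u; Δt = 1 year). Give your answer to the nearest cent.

$4.48

CRR parameters: u = e^(σ√Δt) = e^(0.45·√1) = 1.5683, d = 1/u = 0.6376
Per-period rate: rΔt = 0.09·1 = 0.09, so R = e^0.09 = 1.0942
Risk-neutral probability p = (e^0.09 − 0.6376)/(1.5683 − 0.6376) = 0.4565/0.9307 = 0.4905
Terminal stock prices: S_uu = 61.49, S_ud = 25, S_dd = 10.16
Terminal payoffs (K − S): max(-34.49, 0) = 0, max(2, 0) = 2, max(16.84, 0) = 16.84
Node u (S = 39.21): V_u = e^(−0.09)·[0.4905·0.0000 + 0.5095·2.0000] = 0.9312
Node d (S = 15.94): V_d = e^(−0.09)·[0.4905·2.0000 + 0.5095·16.8358] = 8.7354
Node 0 (S = 25): V_0 = e^(−0.09)·[0.4905·0.9312 + 0.5095·8.7354] = 4.4847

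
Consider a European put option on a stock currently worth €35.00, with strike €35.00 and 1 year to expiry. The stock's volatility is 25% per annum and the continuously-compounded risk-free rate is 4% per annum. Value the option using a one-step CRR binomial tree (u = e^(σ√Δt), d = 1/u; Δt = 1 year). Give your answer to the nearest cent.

€3.58

CRR parameters: u = e^(σ√Δt) = e^(0.25·√1) = 1.2840, d = 1/u = 0.7788
Per-period rate: rΔt = 0.04·1 = 0.04, so R = e^0.04 = 1.0408
Risk-neutral probability p = (e^0.04 − 0.7788)/(1.2840 − 0.7788) = 0.2620/0.5052 = 0.5186
Terminal stock prices: S_u = 44.94, S_d = 27.26
Terminal payoffs (K − S): max(-9.941, 0) = 0, max(7.742, 0) = 7.742
Node 0 (S = 35): V_0 = e^(−0.04)·[0.5186·0.0000 + 0.4814·7.7420] = 3.5808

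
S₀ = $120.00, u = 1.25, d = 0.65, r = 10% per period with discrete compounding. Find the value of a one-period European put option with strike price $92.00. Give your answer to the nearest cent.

Risk-neutral probability p = (1 + 0.1 − 0.65)/(1.25 − 0.65) = 0.4500/0.6000 = 0.7500
Terminal stock prices: S_u = 150, S_d = 78
Terminal payoffs (K − S): max(-58, 0) = 0, max(14, 0) = 14
Node 0 (S = 120): V_0 = 1/1.1·[0.7500·0.0000 + 0.2500·14.0000] = 3.1818

$3.18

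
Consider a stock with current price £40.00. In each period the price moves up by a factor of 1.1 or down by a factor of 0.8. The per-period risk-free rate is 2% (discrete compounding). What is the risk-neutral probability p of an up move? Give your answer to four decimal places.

p = 0.7333

Risk-neutral probability p = (1 + 0.02 − 0.8)/(1.1 − 0.8) = 0.2200/0.3000 = 0.7333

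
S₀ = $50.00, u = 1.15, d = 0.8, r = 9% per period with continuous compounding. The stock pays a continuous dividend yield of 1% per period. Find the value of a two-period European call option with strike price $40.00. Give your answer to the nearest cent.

$15.84

Per-period risk-free factor R = e^0.09 = 1.0942; dividend-adjusted growth = e^(0.09−0.01) = 1.0833.
Risk-neutral probability p = (1.0833 − 0.8)/(1.15 − 0.8) = 0.2833/0.3500 = 0.8094
Terminal stock prices: S_uu = 66.12, S_ud = 46, S_dd = 32
Terminal payoffs (S − K): max(26.12, 0) = 26.12, max(6, 0) = 6, max(-8, 0) = 0
Node u (S = 57.5): V_u = e^(−0.09)·[0.8094·26.1250 + 0.1906·6.0000] = 20.3706
Node d (S = 40): V_d = e^(−0.09)·[0.8094·6.0000 + 0.1906·0.0000] = 4.4384
Node 0 (S = 50): V_0 = e^(−0.09)·[0.8094·20.3706 + 0.1906·4.4384] = 15.8419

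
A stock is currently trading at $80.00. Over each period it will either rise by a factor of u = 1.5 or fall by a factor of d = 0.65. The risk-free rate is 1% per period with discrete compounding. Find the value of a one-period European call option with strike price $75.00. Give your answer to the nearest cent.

$18.87

Risk-neutral probability p = (1 + 0.01 − 0.65)/(1.5 − 0.65) = 0.3600/0.8500 = 0.4235
Terminal stock prices: S_u = 120, S_d = 52
Terminal payoffs (S − K): max(45, 0) = 45, max(-23, 0) = 0
Node 0 (S = 80): V_0 = 1/1.01·[0.4235·45.0000 + 0.5765·0.0000] = 18.8701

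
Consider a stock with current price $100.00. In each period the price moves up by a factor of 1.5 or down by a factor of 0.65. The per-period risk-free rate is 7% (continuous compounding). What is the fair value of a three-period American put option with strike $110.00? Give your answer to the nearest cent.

Risk-neutral probability p = (e^0.07 − 0.65)/(1.5 − 0.65) = 0.4225/0.8500 = 0.4971
Terminal stock prices: S_uuu = 337.5, S_uud = 146.2, S_udd = 63.38, S_ddd = 27.46
Terminal payoffs (K − S): max(-227.5, 0) = 0, max(-36.25, 0) = 0, max(46.62, 0) = 46.62, max(82.54, 0) = 82.54
Node uu (S = 225): continuation = e^(−0.07)·[0.4971·0.0000 + 0.5029·0.0000] = 0.0000; exercise value = 0.0000 ≤ continuation, so V_uu = 0.0000
Node ud (S = 97.5): continuation = e^(−0.07)·[0.4971·0.0000 + 0.5029·46.6250] = 21.8639; exercise value = 12.5000 ≤ continuation, so V_ud = 21.8639
Node dd (S = 42.25): continuation = e^(−0.07)·[0.4971·46.6250 + 0.5029·82.5375] = 60.3133; exercise value = 67.7500 > continuation, so V_dd = 67.7500 (exercise)
Node u (S = 150): continuation = e^(−0.07)·[0.4971·0.0000 + 0.5029·21.8639] = 10.2526; exercise value = 0.0000 ≤ continuation, so V_u = 10.2526
Node d (S = 65): continuation = e^(−0.07)·[0.4971·21.8639 + 0.5029·67.7500] = 41.9031; exercise value = 45.0000 > continuation, so V_d = 45.0000 (exercise)
Node 0 (S = 100): continuation = e^(−0.07)·[0.4971·10.2526 + 0.5029·45.0000] = 25.8536; exercise value = 10.0000 ≤ continuation, so V_0 = 25.8536

$25.85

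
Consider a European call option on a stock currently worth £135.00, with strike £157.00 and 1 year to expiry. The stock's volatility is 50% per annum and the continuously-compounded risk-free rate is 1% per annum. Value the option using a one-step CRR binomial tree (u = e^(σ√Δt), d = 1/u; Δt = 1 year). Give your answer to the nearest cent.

£25.14

CRR parameters: u = e^(σ√Δt) = e^(0.5·√1) = 1.6487, d = 1/u = 0.6065
Per-period rate: rΔt = 0.01·1 = 0.01, so R = e^0.01 = 1.0101
Risk-neutral probability p = (e^0.01 − 0.6065)/(1.6487 − 0.6065) = 0.4035/1.0422 = 0.3872
Terminal stock prices: S_u = 222.6, S_d = 81.88
Terminal payoffs (S − K): max(65.58, 0) = 65.58, max(-75.12, 0) = 0
Node 0 (S = 135): V_0 = e^(−0.01)·[0.3872·65.5774 + 0.6128·0.0000] = 25.1379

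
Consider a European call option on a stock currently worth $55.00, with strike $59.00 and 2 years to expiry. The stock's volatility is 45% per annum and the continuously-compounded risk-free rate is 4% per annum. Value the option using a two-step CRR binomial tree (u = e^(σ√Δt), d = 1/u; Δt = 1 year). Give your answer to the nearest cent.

CRR parameters: u = e^(σ√Δt) = e^(0.45·√1) = 1.5683, d = 1/u = 0.6376
Per-period rate: rΔt = 0.04·1 = 0.04, so R = e^0.04 = 1.0408
Risk-neutral probability p = (e^0.04 − 0.6376)/(1.5683 − 0.6376) = 0.4032/0.9307 = 0.4332
Terminal stock prices: S_uu = 135.3, S_ud = 55, S_dd = 22.36
Terminal payoffs (S − K): max(76.28, 0) = 76.28, max(-4, 0) = 0, max(-36.64, 0) = 0
Node u (S = 86.26): V_u = e^(−0.04)·[0.4332·76.2782 + 0.5668·0.0000] = 31.7489
Node d (S = 35.07): V_d = e^(−0.04)·[0.4332·0.0000 + 0.5668·0.0000] = 0.0000
Node 0 (S = 55): V_0 = e^(−0.04)·[0.4332·31.7489 + 0.5668·0.0000] = 13.2147

$13.21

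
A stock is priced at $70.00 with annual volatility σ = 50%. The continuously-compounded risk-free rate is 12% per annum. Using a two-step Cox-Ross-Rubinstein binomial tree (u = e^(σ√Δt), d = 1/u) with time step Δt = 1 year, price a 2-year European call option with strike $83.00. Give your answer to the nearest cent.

CRR parameters: u = e^(σ√Δt) = e^(0.5·√1) = 1.6487, d = 1/u = 0.6065
Per-period rate: rΔt = 0.12·1 = 0.12, so R = e^0.12 = 1.1275
Risk-neutral probability p = (e^0.12 − 0.6065)/(1.6487 − 0.6065) = 0.5210/1.0422 = 0.4999
Terminal stock prices: S_uu = 190.3, S_ud = 70, S_dd = 25.75
Terminal payoffs (S − K): max(107.3, 0) = 107.3, max(-13, 0) = 0, max(-57.25, 0) = 0
Node u (S = 115.4): V_u = e^(−0.12)·[0.4999·107.2797 + 0.5001·0.0000] = 47.5625
Node d (S = 42.46): V_d = e^(−0.12)·[0.4999·0.0000 + 0.5001·0.0000] = 0.0000
Node 0 (S = 70): V_0 = e^(−0.12)·[0.4999·47.5625 + 0.5001·0.0000] = 21.0869

$21.09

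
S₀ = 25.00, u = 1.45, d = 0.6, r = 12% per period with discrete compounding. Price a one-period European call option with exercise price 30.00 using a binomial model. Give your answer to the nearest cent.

Risk-neutral probability p = (1 + 0.12 − 0.6)/(1.45 − 0.6) = 0.5200/0.8500 = 0.6118
Terminal stock prices: S_u = 36.25, S_d = 15
Terminal payoffs (S − K): max(6.25, 0) = 6.25, max(-15, 0) = 0
Node 0 (S = 25): V_0 = 1/1.12·[0.6118·6.2500 + 0.3882·0.0000] = 3.4139

3.41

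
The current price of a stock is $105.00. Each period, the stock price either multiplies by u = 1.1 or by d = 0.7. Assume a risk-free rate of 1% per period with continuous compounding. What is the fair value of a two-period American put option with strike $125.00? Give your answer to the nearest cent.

Risk-neutral probability p = (e^0.01 − 0.7)/(1.1 − 0.7) = 0.3101/0.4000 = 0.7751
Terminal stock prices: S_uu = 127.1, S_ud = 80.85, S_dd = 51.45
Terminal payoffs (K − S): max(-2.05, 0) = 0, max(44.15, 0) = 44.15, max(73.55, 0) = 73.55
Node u (S = 115.5): continuation = e^(−0.01)·[0.7751·0.0000 + 0.2249·44.1500] = 9.8294; exercise value = 9.5000 ≤ continuation, so V_u = 9.8294
Node d (S = 73.5): continuation = e^(−0.01)·[0.7751·44.1500 + 0.2249·73.5500] = 50.2562; exercise value = 51.5000 > continuation, so V_d = 51.5000 (exercise)
Node 0 (S = 105): continuation = e^(−0.01)·[0.7751·9.8294 + 0.2249·51.5000] = 19.0090; exercise value = 20.0000 > continuation, so V_0 = 20.0000 (exercise)

$20.00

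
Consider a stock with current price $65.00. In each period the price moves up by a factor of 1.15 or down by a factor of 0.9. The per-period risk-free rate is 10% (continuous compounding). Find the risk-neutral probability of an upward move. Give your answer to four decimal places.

Risk-neutral probability p = (e^0.1 − 0.9)/(1.15 − 0.9) = 0.2052/0.2500 = 0.8207

p = 0.8207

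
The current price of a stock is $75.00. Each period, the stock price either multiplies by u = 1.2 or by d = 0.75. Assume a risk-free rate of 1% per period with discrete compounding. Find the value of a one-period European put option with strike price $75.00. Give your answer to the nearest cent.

$7.84

Risk-neutral probability p = (1 + 0.01 − 0.75)/(1.2 − 0.75) = 0.2600/0.4500 = 0.5778
Terminal stock prices: S_u = 90, S_d = 56.25
Terminal payoffs (K − S): max(-15, 0) = 0, max(18.75, 0) = 18.75
Node 0 (S = 75): V_0 = 1/1.01·[0.5778·0.0000 + 0.4222·18.7500] = 7.8383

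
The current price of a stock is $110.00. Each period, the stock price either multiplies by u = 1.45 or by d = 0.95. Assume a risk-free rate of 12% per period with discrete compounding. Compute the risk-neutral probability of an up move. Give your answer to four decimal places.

Risk-neutral probability p = (1 + 0.12 − 0.95)/(1.45 − 0.95) = 0.1700/0.5000 = 0.3400

p = 0.3400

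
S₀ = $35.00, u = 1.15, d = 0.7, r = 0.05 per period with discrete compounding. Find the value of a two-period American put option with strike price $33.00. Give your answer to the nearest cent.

Risk-neutral probability p = (1 + 0.05 − 0.7)/(1.15 − 0.7) = 0.3500/0.4500 = 0.7778
Terminal stock prices: S_uu = 46.29, S_ud = 28.17, S_dd = 17.15
Terminal payoffs (K − S): max(-13.29, 0) = 0, max(4.825, 0) = 4.825, max(15.85, 0) = 15.85
Node u (S = 40.25): continuation = 1/1.05·[0.7778·0.0000 + 0.2222·4.8250] = 1.0212; exercise value = 0.0000 ≤ continuation, so V_u = 1.0212
Node d (S = 24.5): continuation = 1/1.05·[0.7778·4.8250 + 0.2222·15.8500] = 6.9286; exercise value = 8.5000 > continuation, so V_d = 8.5000 (exercise)
Node 0 (S = 35): continuation = 1/1.05·[0.7778·1.0212 + 0.2222·8.5000] = 2.5554; exercise value = 0.0000 ≤ continuation, so V_0 = 2.5554

$2.56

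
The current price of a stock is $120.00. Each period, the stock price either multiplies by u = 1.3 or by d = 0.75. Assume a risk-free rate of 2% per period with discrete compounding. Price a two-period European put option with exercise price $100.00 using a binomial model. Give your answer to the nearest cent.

$8.10

Risk-neutral probability p = (1 + 0.02 − 0.75)/(1.3 − 0.75) = 0.2700/0.5500 = 0.4909
Terminal stock prices: S_uu = 202.8, S_ud = 117, S_dd = 67.5
Terminal payoffs (K − S): max(-102.8, 0) = 0, max(-17, 0) = 0, max(32.5, 0) = 32.5
Node u (S = 156): V_u = 1/1.02·[0.4909·0.0000 + 0.5091·0.0000] = 0.0000
Node d (S = 90): V_d = 1/1.02·[0.4909·0.0000 + 0.5091·32.5000] = 16.2210
Node 0 (S = 120): V_0 = 1/1.02·[0.4909·0.0000 + 0.5091·16.2210] = 8.0961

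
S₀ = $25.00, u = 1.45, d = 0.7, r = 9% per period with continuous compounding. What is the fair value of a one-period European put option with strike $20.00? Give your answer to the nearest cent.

$1.08

Risk-neutral probability p = (e^0.09 − 0.7)/(1.45 − 0.7) = 0.3942/0.7500 = 0.5256
Terminal stock prices: S_u = 36.25, S_d = 17.5
Terminal payoffs (K − S): max(-16.25, 0) = 0, max(2.5, 0) = 2.5
Node 0 (S = 25): V_0 = e^(−0.09)·[0.5256·0.0000 + 0.4744·2.5000] = 1.0840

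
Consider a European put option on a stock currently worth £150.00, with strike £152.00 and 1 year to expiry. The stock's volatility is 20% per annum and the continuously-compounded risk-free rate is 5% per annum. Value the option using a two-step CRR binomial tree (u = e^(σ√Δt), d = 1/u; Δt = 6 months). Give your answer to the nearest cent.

CRR parameters: u = e^(σ√Δt) = e^(0.2·√0.5) = 1.1519, d = 1/u = 0.8681
Per-period rate: rΔt = 0.05·0.5 = 0.025, so R = e^0.025 = 1.0253
Risk-neutral probability p = (e^0.025 − 0.8681)/(1.1519 − 0.8681) = 0.1572/0.2838 = 0.5539
Terminal stock prices: S_uu = 199, S_ud = 150, S_dd = 113
Terminal payoffs (K − S): max(-47.03, 0) = 0, max(2, 0) = 2, max(38.95, 0) = 38.95
Node u (S = 172.8): V_u = e^(−0.025)·[0.5539·0.0000 + 0.4461·2.0000] = 0.8702
Node d (S = 130.2): V_d = e^(−0.025)·[0.5539·2.0000 + 0.4461·38.9543] = 18.0286
Node 0 (S = 150): V_0 = e^(−0.025)·[0.5539·0.8702 + 0.4461·18.0286] = 8.3139

£8.31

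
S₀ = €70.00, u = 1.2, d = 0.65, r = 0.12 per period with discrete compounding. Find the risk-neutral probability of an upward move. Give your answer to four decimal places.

Risk-neutral probability p = (1 + 0.12 − 0.65)/(1.2 − 0.65) = 0.4700/0.5500 = 0.8545

p = 0.8545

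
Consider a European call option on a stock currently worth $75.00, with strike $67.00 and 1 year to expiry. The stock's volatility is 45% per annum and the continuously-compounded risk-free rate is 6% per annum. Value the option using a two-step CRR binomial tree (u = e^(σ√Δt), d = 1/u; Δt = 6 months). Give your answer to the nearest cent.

CRR parameters: u = e^(σ√Δt) = e^(0.45·√0.5) = 1.3746, d = 1/u = 0.7275
Per-period rate: rΔt = 0.06·0.5 = 0.03, so R = e^0.03 = 1.0305
Risk-neutral probability p = (e^0.03 − 0.7275)/(1.3746 − 0.7275) = 0.3030/0.6472 = 0.4682
Terminal stock prices: S_uu = 141.7, S_ud = 75, S_dd = 39.69
Terminal payoffs (S − K): max(74.72, 0) = 74.72, max(8, 0) = 8, max(-27.31, 0) = 0
Node u (S = 103.1): V_u = e^(−0.03)·[0.4682·74.7244 + 0.5318·8.0000] = 38.0788
Node d (S = 54.56): V_d = e^(−0.03)·[0.4682·8.0000 + 0.5318·0.0000] = 3.6347
Node 0 (S = 75): V_0 = e^(−0.03)·[0.4682·38.0788 + 0.5318·3.6347] = 19.1764

$19.18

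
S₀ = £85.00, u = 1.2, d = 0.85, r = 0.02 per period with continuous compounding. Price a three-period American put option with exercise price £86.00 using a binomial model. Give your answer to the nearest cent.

Risk-neutral probability p = (e^0.02 − 0.85)/(1.2 − 0.85) = 0.1702/0.3500 = 0.4863
Terminal stock prices: S_uuu = 146.9, S_uud = 104, S_udd = 73.69, S_ddd = 52.2
Terminal payoffs (K − S): max(-60.88, 0) = 0, max(-18.04, 0) = 0, max(12.31, 0) = 12.31, max(33.8, 0) = 33.8
Node uu (S = 122.4): continuation = e^(−0.02)·[0.4863·0.0000 + 0.5137·0.0000] = 0.0000; exercise value = 0.0000 ≤ continuation, so V_uu = 0.0000
Node ud (S = 86.7): continuation = e^(−0.02)·[0.4863·0.0000 + 0.5137·12.3050] = 6.1960; exercise value = 0.0000 ≤ continuation, so V_ud = 6.1960
Node dd (S = 61.41): continuation = e^(−0.02)·[0.4863·12.3050 + 0.5137·33.7994] = 22.8846; exercise value = 24.5875 > continuation, so V_dd = 24.5875 (exercise)
Node u (S = 102): continuation = e^(−0.02)·[0.4863·0.0000 + 0.5137·6.1960] = 3.1199; exercise value = 0.0000 ≤ continuation, so V_u = 3.1199
Node d (S = 72.25): continuation = e^(−0.02)·[0.4863·6.1960 + 0.5137·24.5875] = 15.3342; exercise value = 13.7500 ≤ continuation, so V_d = 15.3342
Node 0 (S = 85): continuation = e^(−0.02)·[0.4863·3.1199 + 0.5137·15.3342] = 9.2085; exercise value = 1.0000 ≤ continuation, so V_0 = 9.2085

£9.21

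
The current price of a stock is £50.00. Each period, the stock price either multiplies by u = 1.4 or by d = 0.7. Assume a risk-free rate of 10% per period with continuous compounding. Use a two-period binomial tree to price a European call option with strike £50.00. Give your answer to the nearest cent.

Risk-neutral probability p = (e^0.1 − 0.7)/(1.4 − 0.7) = 0.4052/0.7000 = 0.5788
Terminal stock prices: S_uu = 98, S_ud = 49, S_dd = 24.5
Terminal payoffs (S − K): max(48, 0) = 48, max(-1, 0) = 0, max(-25.5, 0) = 0
Node u (S = 70): V_u = e^(−0.1)·[0.5788·48.0000 + 0.4212·0.0000] = 25.1392
Node d (S = 35): V_d = e^(−0.1)·[0.5788·0.0000 + 0.4212·0.0000] = 0.0000
Node 0 (S = 50): V_0 = e^(−0.1)·[0.5788·25.1392 + 0.4212·0.0000] = 13.1663

£13.17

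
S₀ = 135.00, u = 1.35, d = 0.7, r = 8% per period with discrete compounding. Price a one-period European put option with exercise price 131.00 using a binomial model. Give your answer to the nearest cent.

Risk-neutral probability p = (1 + 0.08 − 0.7)/(1.35 − 0.7) = 0.3800/0.6500 = 0.5846
Terminal stock prices: S_u = 182.2, S_d = 94.5
Terminal payoffs (K − S): max(-51.25, 0) = 0, max(36.5, 0) = 36.5
Node 0 (S = 135): V_0 = 1/1.08·[0.5846·0.0000 + 0.4154·36.5000] = 14.0385

14.04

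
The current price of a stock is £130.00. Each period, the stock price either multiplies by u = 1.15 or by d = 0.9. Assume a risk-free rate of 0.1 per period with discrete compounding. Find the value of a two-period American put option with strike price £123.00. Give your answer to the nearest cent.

£1.09

Risk-neutral probability p = (1 + 0.1 − 0.9)/(1.15 − 0.9) = 0.2000/0.2500 = 0.8000
Terminal stock prices: S_uu = 171.9, S_ud = 134.6, S_dd = 105.3
Terminal payoffs (K − S): max(-48.92, 0) = 0, max(-11.55, 0) = 0, max(17.7, 0) = 17.7
Node u (S = 149.5): continuation = 1/1.1·[0.8000·0.0000 + 0.2000·0.0000] = 0.0000; exercise value = 0.0000 ≤ continuation, so V_u = 0.0000
Node d (S = 117): continuation = 1/1.1·[0.8000·0.0000 + 0.2000·17.7000] = 3.2182; exercise value = 6.0000 > continuation, so V_d = 6.0000 (exercise)
Node 0 (S = 130): continuation = 1/1.1·[0.8000·0.0000 + 0.2000·6.0000] = 1.0909; exercise value = 0.0000 ≤ continuation, so V_0 = 1.0909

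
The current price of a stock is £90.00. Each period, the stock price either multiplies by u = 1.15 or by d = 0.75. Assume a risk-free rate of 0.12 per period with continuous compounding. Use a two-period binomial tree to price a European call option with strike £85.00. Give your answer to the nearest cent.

£23.84

Risk-neutral probability p = (e^0.12 − 0.75)/(1.15 − 0.75) = 0.3775/0.4000 = 0.9437
Terminal stock prices: S_uu = 119, S_ud = 77.62, S_dd = 50.62
Terminal payoffs (S − K): max(34.02, 0) = 34.02, max(-7.375, 0) = 0, max(-34.38, 0) = 0
Node u (S = 103.5): V_u = e^(−0.12)·[0.9437·34.0250 + 0.0563·0.0000] = 28.4797
Node d (S = 67.5): V_d = e^(−0.12)·[0.9437·0.0000 + 0.0563·0.0000] = 0.0000
Node 0 (S = 90): V_0 = e^(−0.12)·[0.9437·28.4797 + 0.0563·0.0000] = 23.8382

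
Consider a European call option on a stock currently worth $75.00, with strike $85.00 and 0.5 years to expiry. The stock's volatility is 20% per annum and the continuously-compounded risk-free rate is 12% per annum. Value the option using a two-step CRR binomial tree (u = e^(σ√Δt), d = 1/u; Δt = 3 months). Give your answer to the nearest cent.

$2.45

CRR parameters: u = e^(σ√Δt) = e^(0.2·√0.25) = 1.1052, d = 1/u = 0.9048
Per-period rate: rΔt = 0.12·0.25 = 0.03, so R = e^0.03 = 1.0305
Risk-neutral probability p = (e^0.03 − 0.9048)/(1.1052 − 0.9048) = 0.1256/0.2003 = 0.6270
Terminal stock prices: S_uu = 91.61, S_ud = 75, S_dd = 61.4
Terminal payoffs (S − K): max(6.605, 0) = 6.605, max(-10, 0) = 0, max(-23.6, 0) = 0
Node u (S = 82.89): V_u = e^(−0.03)·[0.6270·6.6052 + 0.3730·0.0000] = 4.0193
Node d (S = 67.86): V_d = e^(−0.03)·[0.6270·0.0000 + 0.3730·0.0000] = 0.0000
Node 0 (S = 75): V_0 = e^(−0.03)·[0.6270·4.0193 + 0.3730·0.0000] = 2.4458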